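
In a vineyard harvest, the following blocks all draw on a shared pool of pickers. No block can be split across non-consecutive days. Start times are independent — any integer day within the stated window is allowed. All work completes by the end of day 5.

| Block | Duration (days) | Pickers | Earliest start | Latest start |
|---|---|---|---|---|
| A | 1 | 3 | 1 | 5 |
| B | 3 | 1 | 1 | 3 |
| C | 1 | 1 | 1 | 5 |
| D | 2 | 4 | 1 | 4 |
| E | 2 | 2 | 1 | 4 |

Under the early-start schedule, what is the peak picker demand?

11

Early-start schedule: A@1, B@1, C@1, D@1, E@1.
Load per day: day 1: 11, day 2: 7, day 3: 1, day 4: 0, day 5: 0.
Peak is 11.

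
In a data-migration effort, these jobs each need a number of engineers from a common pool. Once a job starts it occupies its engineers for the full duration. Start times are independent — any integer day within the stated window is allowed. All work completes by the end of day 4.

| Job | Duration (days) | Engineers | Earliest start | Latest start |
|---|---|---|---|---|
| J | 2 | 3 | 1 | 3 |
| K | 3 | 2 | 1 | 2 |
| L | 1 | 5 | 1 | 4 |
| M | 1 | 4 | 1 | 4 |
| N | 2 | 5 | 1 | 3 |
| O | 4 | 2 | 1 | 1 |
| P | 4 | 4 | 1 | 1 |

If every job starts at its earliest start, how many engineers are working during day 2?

At early start, day 2 has: J, K, N, O, P.
Demand: 3 + 2 + 5 + 2 + 4 = 16.

16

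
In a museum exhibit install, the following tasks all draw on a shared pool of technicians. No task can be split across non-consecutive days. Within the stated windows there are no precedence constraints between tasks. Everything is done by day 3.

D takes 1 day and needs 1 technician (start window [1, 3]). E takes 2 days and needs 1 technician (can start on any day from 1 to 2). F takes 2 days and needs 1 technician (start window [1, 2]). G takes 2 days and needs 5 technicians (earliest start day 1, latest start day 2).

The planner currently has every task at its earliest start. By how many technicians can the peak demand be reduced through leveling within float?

Early-start peak: d1:8  d2:7  d3:0 ⇒ 8.
Leveled (D@1, E@1, F@1, G@2): d1:3  d2:7  d3:5 ⇒ 7.
Reduction 8 − 7 = 1.

1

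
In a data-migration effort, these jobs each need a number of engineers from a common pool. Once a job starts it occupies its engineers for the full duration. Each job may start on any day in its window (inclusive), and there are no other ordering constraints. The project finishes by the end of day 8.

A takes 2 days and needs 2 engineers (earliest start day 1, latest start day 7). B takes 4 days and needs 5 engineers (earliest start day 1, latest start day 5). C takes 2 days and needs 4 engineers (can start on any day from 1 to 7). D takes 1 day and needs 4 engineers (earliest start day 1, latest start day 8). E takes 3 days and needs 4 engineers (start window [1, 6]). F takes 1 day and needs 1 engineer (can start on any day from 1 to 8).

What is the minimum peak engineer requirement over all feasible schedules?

8

Early-start (A@1, B@1, C@1, D@1, E@1, F@1) gives peak 20: d1:20  d2:15  d3:9  d4:5  d5:0  d6:0  d7:0  d8:0.
Shift C→5, D→5, E→6.
Schedule A@1, B@1, C@5, D@5, E@6, F@1: d1:8  d2:7  d3:5  d4:5  d5:8  d6:8  d7:4  d8:4 — peak 8.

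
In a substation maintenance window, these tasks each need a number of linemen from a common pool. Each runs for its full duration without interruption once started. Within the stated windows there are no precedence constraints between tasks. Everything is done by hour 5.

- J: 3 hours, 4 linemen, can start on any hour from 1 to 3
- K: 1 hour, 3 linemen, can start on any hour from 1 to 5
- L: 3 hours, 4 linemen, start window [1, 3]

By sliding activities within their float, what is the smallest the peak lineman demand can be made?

8

Early-start (J@1, K@1, L@1) gives peak 11: h1:11  h2:8  h3:8  h4:0  h5:0.
Shift L→2.
Schedule J@1, K@1, L@2: h1:7  h2:8  h3:8  h4:4  h5:0 — peak 8.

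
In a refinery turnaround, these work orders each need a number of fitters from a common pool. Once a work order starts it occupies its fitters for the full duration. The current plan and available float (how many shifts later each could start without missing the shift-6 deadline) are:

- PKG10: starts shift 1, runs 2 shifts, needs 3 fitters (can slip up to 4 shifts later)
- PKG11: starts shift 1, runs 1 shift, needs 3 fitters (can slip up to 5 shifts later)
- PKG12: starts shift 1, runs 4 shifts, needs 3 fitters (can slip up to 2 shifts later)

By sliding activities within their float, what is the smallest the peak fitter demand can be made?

Early-start (PKG10@1, PKG11@1, PKG12@1) gives peak 9: s1:9  s2:6  s3:3  s4:3  s5:0  s6:0.
Shift PKG12→2.
Schedule PKG10@1, PKG11@1, PKG12@2: s1:6  s2:6  s3:3  s4:3  s5:3  s6:0 — peak 6.

6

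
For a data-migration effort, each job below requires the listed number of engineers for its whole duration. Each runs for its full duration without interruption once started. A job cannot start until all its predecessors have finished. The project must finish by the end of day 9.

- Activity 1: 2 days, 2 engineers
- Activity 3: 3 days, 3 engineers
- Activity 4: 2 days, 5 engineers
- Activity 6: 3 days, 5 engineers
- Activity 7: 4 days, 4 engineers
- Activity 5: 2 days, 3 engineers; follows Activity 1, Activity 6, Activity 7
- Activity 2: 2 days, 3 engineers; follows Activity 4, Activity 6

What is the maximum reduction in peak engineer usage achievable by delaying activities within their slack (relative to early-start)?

10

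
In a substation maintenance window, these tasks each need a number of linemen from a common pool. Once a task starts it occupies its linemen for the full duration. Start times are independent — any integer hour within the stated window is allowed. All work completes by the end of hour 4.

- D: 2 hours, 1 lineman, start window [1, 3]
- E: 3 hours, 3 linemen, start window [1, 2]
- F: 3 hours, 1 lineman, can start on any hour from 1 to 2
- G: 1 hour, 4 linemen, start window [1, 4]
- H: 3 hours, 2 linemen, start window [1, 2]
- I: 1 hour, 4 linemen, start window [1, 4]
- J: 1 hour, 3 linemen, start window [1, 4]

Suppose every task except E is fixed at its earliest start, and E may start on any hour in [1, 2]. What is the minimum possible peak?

E@1: h1:18  h2:7  h3:6  h4:0 → peak 18
E@2: h1:15  h2:7  h3:6  h4:3 → peak 15
Best is E@2, peak 15.

15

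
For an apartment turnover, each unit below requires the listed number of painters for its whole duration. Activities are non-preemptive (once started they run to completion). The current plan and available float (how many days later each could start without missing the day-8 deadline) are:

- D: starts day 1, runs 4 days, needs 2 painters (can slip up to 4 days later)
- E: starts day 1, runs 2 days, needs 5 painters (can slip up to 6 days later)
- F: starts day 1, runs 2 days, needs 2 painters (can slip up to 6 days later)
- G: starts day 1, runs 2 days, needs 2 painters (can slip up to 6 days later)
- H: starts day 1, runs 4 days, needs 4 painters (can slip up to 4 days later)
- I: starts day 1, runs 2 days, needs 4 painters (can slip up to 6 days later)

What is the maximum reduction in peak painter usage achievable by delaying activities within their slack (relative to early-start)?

12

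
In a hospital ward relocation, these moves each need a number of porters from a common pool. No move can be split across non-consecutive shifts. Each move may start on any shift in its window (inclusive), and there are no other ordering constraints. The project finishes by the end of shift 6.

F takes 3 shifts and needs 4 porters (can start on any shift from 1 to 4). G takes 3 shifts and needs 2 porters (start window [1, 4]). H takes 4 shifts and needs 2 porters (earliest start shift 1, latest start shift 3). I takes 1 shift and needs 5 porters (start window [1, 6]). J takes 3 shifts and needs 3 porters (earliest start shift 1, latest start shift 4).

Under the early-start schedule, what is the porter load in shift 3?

11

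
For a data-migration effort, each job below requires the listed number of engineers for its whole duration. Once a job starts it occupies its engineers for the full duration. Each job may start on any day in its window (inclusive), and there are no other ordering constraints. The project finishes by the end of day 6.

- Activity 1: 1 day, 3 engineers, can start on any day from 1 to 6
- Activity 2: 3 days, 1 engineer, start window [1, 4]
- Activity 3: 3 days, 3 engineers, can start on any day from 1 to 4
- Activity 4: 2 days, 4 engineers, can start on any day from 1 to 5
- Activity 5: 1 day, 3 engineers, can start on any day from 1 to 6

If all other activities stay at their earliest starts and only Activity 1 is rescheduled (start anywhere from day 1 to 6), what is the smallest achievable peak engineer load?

11

Activity 1@1: d1:14  d2:8  d3:4  d4:0  d5:0  d6:0 → peak 14
Activity 1@2: d1:11  d2:11  d3:4  d4:0  d5:0  d6:0 → peak 11
Activity 1@3: d1:11  d2:8  d3:7  d4:0  d5:0  d6:0 → peak 11
Activity 1@4: d1:11  d2:8  d3:4  d4:3  d5:0  d6:0 → peak 11
Activity 1@5: d1:11  d2:8  d3:4  d4:0  d5:3  d6:0 → peak 11
Activity 1@6: d1:11  d2:8  d3:4  d4:0  d5:0  d6:3 → peak 11
Best is Activity 1@2, peak 11.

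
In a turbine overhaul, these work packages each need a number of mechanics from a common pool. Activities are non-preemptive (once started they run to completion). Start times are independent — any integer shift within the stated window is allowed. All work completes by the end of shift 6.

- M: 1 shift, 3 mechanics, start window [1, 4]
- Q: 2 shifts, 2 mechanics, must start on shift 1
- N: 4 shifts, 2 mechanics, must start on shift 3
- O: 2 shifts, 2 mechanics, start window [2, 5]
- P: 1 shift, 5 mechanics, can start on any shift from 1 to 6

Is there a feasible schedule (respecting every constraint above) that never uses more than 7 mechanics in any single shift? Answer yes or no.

Schedule M@1, Q@1, N@3, O@2, P@4: s1:5  s2:4  s3:4  s4:7  s5:2  s6:2 — peak 7 ≤ 7.

yes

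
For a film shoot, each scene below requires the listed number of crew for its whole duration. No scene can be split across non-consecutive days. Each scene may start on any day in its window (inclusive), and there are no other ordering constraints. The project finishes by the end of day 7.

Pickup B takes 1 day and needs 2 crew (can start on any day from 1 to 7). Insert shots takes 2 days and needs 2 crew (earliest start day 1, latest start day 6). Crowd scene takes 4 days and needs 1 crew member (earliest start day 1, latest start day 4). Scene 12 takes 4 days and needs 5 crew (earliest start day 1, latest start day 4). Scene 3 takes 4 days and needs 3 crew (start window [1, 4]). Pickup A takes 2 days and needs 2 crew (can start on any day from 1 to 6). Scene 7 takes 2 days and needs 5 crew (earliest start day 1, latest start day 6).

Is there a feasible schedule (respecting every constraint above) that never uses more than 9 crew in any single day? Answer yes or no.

Schedule Pickup B@1, Insert shots@1, Crowd scene@3, Scene 12@1, Scene 3@4, Pickup A@2, Scene 7@5: d1:9  d2:9  d3:8  d4:9  d5:9  d6:9  d7:3 — peak 9 ≤ 9.

yes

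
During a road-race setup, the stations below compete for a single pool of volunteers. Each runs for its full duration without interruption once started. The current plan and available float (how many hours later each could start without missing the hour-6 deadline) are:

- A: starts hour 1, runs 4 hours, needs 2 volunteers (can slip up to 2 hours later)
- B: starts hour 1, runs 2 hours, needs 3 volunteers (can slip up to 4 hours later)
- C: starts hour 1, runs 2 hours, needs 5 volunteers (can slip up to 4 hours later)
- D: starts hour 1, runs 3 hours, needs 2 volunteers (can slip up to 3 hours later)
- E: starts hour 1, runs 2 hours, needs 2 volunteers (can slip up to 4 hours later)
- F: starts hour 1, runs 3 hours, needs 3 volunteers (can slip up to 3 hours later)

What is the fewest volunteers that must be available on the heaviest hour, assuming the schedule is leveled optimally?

8

Early-start (A@1, B@1, C@1, D@1, E@1, F@1) gives peak 17: h1:17  h2:17  h3:7  h4:2  h5:0  h6:0.
Shift C→5, E→3, F→4.
Schedule A@1, B@1, C@5, D@1, E@3, F@4: h1:7  h2:7  h3:6  h4:7  h5:8  h6:8 — peak 8.
Total volunteer-hours = 43 over 6 hours ⇒ peak ≥ ⌈43/6⌉ = 8, so 8 is optimal.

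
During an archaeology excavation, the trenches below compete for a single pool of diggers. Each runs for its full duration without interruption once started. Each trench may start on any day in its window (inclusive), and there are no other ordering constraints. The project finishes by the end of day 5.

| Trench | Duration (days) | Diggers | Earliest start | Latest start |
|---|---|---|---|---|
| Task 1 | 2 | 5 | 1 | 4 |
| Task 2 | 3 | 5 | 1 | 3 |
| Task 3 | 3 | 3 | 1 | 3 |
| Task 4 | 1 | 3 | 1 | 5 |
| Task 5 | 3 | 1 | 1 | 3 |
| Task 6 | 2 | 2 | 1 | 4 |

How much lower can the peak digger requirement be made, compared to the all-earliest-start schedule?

9

Early-start peak: d1:19  d2:16  d3:9  d4:0  d5:0 ⇒ 19.
Leveled (Task 1@1, Task 2@1, Task 3@3, Task 4@4, Task 5@3, Task 6@4): d1:10  d2:10  d3:9  d4:9  d5:6 ⇒ 10.
Reduction 19 − 10 = 9.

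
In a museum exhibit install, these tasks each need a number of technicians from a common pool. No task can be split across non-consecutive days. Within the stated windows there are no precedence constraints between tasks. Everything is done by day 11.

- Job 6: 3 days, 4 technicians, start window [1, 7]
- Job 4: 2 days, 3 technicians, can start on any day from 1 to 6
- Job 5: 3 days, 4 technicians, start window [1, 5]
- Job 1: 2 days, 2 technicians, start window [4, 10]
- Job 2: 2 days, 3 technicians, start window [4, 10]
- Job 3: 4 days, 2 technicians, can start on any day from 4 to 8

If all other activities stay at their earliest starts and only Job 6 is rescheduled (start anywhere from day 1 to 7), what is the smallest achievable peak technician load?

7

Job 6@1: d1:11  d2:11  d3:8  d4:7  d5:7  d6:2  d7:2  d8:0  d9:0  d10:0  d11:0 → peak 11
Job 6@2: d1:7  d2:11  d3:8  d4:11  d5:7  d6:2  d7:2  d8:0  d9:0  d10:0  d11:0 → peak 11
Job 6@3: d1:7  d2:7  d3:8  d4:11  d5:11  d6:2  d7:2  d8:0  d9:0  d10:0  d11:0 → peak 11
Job 6@4: d1:7  d2:7  d3:4  d4:11  d5:11  d6:6  d7:2  d8:0  d9:0  d10:0  d11:0 → peak 11
Job 6@5: d1:7  d2:7  d3:4  d4:7  d5:11  d6:6  d7:6  d8:0  d9:0  d10:0  d11:0 → peak 11
Job 6@6: d1:7  d2:7  d3:4  d4:7  d5:7  d6:6  d7:6  d8:4  d9:0  d10:0  d11:0 → peak 7
Job 6@7: d1:7  d2:7  d3:4  d4:7  d5:7  d6:2  d7:6  d8:4  d9:4  d10:0  d11:0 → peak 7
Best is Job 6@6, peak 7.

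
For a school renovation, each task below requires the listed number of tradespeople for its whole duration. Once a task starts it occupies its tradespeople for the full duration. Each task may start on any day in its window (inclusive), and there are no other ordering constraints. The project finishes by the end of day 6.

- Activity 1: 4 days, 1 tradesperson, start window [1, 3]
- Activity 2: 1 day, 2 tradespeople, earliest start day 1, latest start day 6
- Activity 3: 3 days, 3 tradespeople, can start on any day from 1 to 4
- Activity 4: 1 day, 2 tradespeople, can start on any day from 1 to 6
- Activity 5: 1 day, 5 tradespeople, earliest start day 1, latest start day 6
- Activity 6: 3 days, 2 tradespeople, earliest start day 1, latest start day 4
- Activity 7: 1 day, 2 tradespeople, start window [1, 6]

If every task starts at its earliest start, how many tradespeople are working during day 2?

At early start, day 2 has: Activity 1, Activity 3, Activity 6.
Demand: 1 + 3 + 2 = 6.

6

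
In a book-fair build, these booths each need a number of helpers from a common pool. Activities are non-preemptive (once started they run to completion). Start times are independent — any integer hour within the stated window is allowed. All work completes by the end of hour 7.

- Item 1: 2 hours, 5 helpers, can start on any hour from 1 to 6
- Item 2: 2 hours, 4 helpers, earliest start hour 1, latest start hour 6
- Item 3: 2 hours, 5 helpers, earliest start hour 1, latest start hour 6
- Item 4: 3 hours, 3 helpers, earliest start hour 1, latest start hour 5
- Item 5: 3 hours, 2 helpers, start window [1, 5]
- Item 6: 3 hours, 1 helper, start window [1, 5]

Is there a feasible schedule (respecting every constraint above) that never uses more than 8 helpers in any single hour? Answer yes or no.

yes

Schedule Item 1@1, Item 2@3, Item 3@5, Item 4@1, Item 5@4, Item 6@3: h1:8  h2:8  h3:8  h4:7  h5:8  h6:7  h7:0 — peak 8 ≤ 8.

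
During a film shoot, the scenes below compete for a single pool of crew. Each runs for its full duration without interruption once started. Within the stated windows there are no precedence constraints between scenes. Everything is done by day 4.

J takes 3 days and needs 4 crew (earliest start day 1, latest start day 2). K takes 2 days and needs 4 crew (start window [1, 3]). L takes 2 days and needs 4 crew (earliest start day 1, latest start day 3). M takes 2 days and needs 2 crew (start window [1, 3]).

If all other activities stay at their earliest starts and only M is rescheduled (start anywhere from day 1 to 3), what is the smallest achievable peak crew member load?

M@1: d1:14  d2:14  d3:4  d4:0 → peak 14
M@2: d1:12  d2:14  d3:6  d4:0 → peak 14
M@3: d1:12  d2:12  d3:6  d4:2 → peak 12
Best is M@3, peak 12.

12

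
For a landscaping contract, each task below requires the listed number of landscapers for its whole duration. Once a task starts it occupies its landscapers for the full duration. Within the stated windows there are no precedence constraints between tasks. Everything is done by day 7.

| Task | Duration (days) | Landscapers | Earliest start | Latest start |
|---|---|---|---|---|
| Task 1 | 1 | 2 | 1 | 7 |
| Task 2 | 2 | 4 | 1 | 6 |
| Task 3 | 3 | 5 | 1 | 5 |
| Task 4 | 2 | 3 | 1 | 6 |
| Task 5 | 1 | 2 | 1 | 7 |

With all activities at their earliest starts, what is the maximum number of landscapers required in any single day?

16

Early-start schedule: Task 1@1, Task 2@1, Task 3@1, Task 4@1, Task 5@1.
Load per day: day 1: 16, day 2: 12, day 3: 5, day 4: 0, day 5: 0, day 6: 0, day 7: 0.
Peak is 16.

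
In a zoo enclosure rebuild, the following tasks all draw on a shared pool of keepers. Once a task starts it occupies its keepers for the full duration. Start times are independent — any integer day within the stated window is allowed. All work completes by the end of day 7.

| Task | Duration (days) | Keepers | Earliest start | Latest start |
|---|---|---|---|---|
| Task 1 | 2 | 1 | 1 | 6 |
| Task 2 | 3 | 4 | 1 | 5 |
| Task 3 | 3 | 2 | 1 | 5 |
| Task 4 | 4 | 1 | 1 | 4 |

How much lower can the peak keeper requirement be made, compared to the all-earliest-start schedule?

4

Early-start peak: d1:8  d2:8  d3:7  d4:1  d5:0  d6:0  d7:0 ⇒ 8.
Leveled (Task 1@1, Task 2@5, Task 3@1, Task 4@1): d1:4  d2:4  d3:3  d4:1  d5:4  d6:4  d7:4 ⇒ 4.
Reduction 8 − 4 = 4.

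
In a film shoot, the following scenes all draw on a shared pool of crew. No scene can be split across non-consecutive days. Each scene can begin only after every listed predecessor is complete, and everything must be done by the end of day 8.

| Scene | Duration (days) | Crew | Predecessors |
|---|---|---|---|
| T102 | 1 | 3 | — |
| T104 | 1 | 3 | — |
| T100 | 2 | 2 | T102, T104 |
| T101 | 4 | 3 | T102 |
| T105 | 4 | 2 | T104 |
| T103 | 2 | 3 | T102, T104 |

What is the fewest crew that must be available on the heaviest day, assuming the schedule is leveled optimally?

Early-start (T102@1, T104@1, T100@2, T101@2, T105@2, T103@2) gives peak 10: d1:6  d2:10  d3:10  d4:5  d5:5  d6:0  d7:0  d8:0.
Shift T104→2, T100→3, T101→3, T105→5, T103→7.
Schedule T102@1, T104@2, T100@3, T101@3, T105@5, T103@7: d1:3  d2:3  d3:5  d4:5  d5:5  d6:5  d7:5  d8:5 — peak 5.
Total crew member-days = 36 over 8 days ⇒ peak ≥ ⌈36/8⌉ = 5, so 5 is optimal.

5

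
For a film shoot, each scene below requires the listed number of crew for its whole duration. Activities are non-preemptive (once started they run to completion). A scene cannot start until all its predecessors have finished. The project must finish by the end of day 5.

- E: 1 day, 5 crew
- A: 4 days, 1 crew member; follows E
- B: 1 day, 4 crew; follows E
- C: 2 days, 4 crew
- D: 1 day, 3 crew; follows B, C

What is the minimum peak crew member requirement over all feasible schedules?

5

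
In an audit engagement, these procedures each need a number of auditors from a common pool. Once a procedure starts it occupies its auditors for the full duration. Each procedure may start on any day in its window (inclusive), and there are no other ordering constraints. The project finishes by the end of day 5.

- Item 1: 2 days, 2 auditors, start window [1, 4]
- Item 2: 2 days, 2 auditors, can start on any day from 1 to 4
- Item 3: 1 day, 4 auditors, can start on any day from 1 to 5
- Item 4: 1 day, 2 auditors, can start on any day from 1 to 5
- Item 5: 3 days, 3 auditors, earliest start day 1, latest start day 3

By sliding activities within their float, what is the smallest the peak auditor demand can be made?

Early-start (Item 1@1, Item 2@1, Item 3@1, Item 4@1, Item 5@1) gives peak 13: d1:13  d2:7  d3:3  d4:0  d5:0.
Shift Item 2→3, Item 3→5, Item 5→2.
Schedule Item 1@1, Item 2@3, Item 3@5, Item 4@1, Item 5@2: d1:4  d2:5  d3:5  d4:5  d5:4 — peak 5.
Total auditor-days = 23 over 5 days ⇒ peak ≥ ⌈23/5⌉ = 5, so 5 is optimal.

5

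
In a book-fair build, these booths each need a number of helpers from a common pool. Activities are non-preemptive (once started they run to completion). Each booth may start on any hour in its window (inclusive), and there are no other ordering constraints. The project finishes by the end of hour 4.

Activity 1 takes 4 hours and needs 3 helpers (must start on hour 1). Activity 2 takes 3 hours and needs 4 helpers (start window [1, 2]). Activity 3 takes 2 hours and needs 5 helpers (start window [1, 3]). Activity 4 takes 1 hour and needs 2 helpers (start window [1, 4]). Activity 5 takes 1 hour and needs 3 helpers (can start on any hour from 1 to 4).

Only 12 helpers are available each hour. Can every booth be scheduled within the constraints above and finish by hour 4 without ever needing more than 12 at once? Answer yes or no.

yes

Schedule Activity 1@1, Activity 2@1, Activity 3@1, Activity 4@3, Activity 5@3: h1:12  h2:12  h3:12  h4:3 — peak 12 ≤ 12.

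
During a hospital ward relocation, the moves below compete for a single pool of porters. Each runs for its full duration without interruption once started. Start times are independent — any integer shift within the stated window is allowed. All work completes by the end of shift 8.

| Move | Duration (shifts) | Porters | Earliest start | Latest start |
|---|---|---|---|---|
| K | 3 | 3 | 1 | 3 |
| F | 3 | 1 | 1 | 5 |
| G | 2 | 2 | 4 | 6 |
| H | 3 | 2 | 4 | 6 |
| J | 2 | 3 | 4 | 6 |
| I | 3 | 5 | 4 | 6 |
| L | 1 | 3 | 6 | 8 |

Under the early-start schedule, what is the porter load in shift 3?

4

At early start, shift 3 has: K, F.
Demand: 3 + 1 = 4.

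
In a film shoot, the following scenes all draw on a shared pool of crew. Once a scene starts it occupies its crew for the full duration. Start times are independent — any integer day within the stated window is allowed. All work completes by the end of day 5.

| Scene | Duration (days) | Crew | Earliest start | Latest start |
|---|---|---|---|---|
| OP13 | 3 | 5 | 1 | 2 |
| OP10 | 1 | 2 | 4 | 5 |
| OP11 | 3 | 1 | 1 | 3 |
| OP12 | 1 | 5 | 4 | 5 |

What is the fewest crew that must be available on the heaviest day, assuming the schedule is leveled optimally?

Early-start (OP13@1, OP10@4, OP11@1, OP12@4) gives peak 7: d1:6  d2:6  d3:6  d4:7  d5:0.
Shift OP12→5.
Schedule OP13@1, OP10@4, OP11@1, OP12@5: d1:6  d2:6  d3:6  d4:2  d5:5 — peak 6.
No arrangement of the 24 feasible schedules does better.

6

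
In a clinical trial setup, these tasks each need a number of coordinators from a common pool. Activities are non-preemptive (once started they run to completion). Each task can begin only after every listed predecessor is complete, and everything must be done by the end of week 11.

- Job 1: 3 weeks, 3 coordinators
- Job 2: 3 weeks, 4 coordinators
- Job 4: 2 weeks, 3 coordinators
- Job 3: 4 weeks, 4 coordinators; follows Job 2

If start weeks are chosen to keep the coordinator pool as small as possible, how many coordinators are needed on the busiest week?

6

Early-start (Job 1@1, Job 2@1, Job 4@1, Job 3@4) gives peak 10: w1:10  w2:10  w3:7  w4:4  w5:4  w6:4  w7:4  w8:0  w9:0  w10:0  w11:0.
Shift Job 2→4, Job 3→7.
Schedule Job 1@1, Job 2@4, Job 4@1, Job 3@7: w1:6  w2:6  w3:3  w4:4  w5:4  w6:4  w7:4  w8:4  w9:4  w10:4  w11:0 — peak 6.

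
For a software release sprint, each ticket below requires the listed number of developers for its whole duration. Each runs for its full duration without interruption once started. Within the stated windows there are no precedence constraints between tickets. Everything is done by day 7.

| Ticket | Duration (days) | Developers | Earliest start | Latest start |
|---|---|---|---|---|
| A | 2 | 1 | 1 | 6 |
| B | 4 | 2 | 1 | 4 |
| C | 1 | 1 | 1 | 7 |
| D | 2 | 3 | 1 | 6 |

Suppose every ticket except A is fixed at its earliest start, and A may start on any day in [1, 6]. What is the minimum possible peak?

6

A@1: d1:7  d2:6  d3:2  d4:2  d5:0  d6:0  d7:0 → peak 7
A@2: d1:6  d2:6  d3:3  d4:2  d5:0  d6:0  d7:0 → peak 6
A@3: d1:6  d2:5  d3:3  d4:3  d5:0  d6:0  d7:0 → peak 6
A@4: d1:6  d2:5  d3:2  d4:3  d5:1  d6:0  d7:0 → peak 6
A@5: d1:6  d2:5  d3:2  d4:2  d5:1  d6:1  d7:0 → peak 6
A@6: d1:6  d2:5  d3:2  d4:2  d5:0  d6:1  d7:1 → peak 6
Best is A@2, peak 6.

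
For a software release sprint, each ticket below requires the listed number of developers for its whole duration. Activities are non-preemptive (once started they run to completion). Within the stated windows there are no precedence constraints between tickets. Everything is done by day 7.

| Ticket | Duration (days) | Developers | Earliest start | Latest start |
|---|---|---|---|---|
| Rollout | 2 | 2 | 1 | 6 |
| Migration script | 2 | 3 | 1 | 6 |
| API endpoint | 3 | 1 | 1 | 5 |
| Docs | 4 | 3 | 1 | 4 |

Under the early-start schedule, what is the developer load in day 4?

3

At early start, day 4 has: Docs.
Demand: 3 = 3.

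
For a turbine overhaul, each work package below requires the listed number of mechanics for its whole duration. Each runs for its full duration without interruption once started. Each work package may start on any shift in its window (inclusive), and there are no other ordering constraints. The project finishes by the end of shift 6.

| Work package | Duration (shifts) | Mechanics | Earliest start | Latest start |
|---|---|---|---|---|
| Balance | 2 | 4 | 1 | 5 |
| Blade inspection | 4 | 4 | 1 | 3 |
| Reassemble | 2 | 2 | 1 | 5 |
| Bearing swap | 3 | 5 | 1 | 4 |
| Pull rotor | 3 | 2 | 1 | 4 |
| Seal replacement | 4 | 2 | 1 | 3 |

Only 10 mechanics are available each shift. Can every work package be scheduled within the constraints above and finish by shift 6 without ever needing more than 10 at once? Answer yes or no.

The minimum achievable peak is 11; 10 < 11, so no feasible schedule stays within the cap.

no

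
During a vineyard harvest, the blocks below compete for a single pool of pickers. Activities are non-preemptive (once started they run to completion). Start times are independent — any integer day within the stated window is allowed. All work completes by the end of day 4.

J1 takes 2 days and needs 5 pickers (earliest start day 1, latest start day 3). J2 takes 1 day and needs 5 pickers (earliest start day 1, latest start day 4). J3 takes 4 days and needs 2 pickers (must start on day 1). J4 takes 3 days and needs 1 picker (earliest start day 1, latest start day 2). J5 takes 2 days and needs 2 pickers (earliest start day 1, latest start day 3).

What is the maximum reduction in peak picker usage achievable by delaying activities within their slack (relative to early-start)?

Early-start peak: d1:15  d2:10  d3:3  d4:2 ⇒ 15.
Leveled (J1@1, J2@4, J3@1, J4@1, J5@3): d1:8  d2:8  d3:5  d4:9 ⇒ 9.
Reduction 15 − 9 = 6.

6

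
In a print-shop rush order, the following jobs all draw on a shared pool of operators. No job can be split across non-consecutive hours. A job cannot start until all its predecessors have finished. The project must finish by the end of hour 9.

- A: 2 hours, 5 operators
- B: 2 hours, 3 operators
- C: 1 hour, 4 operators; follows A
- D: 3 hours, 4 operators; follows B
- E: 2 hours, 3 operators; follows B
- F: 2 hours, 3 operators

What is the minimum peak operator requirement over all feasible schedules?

Early-start (A@1, B@1, C@3, D@3, E@3, F@1) gives peak 11: h1:11  h2:11  h3:11  h4:7  h5:4  h6:0  h7:0  h8:0  h9:0.
Shift B→3, D→5, E→5, F→7.
Schedule A@1, B@3, C@3, D@5, E@5, F@7: h1:5  h2:5  h3:7  h4:3  h5:7  h6:7  h7:7  h8:3  h9:0 — peak 7.

7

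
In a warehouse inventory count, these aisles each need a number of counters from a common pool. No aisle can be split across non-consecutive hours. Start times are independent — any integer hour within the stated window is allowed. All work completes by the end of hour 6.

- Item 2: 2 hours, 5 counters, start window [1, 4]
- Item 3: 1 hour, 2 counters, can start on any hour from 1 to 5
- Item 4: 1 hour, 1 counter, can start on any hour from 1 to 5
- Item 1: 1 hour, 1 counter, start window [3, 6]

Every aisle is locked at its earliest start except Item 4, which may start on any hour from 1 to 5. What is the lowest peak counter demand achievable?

Item 4@1: h1:8  h2:5  h3:1  h4:0  h5:0  h6:0 → peak 8
Item 4@2: h1:7  h2:6  h3:1  h4:0  h5:0  h6:0 → peak 7
Item 4@3: h1:7  h2:5  h3:2  h4:0  h5:0  h6:0 → peak 7
Item 4@4: h1:7  h2:5  h3:1  h4:1  h5:0  h6:0 → peak 7
Item 4@5: h1:7  h2:5  h3:1  h4:0  h5:1  h6:0 → peak 7
Best is Item 4@2, peak 7.

7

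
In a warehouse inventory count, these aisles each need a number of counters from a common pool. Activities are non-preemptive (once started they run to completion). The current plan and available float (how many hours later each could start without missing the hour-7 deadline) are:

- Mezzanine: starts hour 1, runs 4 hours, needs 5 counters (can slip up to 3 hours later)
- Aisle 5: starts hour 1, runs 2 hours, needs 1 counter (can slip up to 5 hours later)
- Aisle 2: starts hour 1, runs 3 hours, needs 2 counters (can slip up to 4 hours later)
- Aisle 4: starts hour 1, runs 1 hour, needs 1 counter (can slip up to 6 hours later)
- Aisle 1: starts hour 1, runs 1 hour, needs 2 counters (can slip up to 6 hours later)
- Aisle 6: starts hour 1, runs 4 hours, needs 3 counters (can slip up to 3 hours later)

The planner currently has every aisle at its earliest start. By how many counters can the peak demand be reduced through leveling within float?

Early-start peak: h1:14  h2:11  h3:10  h4:8  h5:0  h6:0  h7:0 ⇒ 14.
Leveled (Mezzanine@1, Aisle 5@1, Aisle 2@1, Aisle 4@3, Aisle 1@5, Aisle 6@4): h1:8  h2:8  h3:8  h4:8  h5:5  h6:3  h7:3 ⇒ 8.
Reduction 14 − 8 = 6.

6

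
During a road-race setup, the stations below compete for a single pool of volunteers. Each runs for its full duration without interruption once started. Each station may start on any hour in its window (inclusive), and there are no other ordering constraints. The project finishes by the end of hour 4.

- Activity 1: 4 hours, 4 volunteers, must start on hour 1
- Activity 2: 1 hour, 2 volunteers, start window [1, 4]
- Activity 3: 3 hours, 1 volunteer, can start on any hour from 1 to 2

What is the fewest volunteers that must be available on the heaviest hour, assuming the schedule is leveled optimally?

Early-start (Activity 1@1, Activity 2@1, Activity 3@1) gives peak 7: h1:7  h2:5  h3:5  h4:4.
Shift Activity 3→2.
Schedule Activity 1@1, Activity 2@1, Activity 3@2: h1:6  h2:5  h3:5  h4:5 — peak 6.
Total volunteer-hours = 21 over 4 hours ⇒ peak ≥ ⌈21/4⌉ = 6, so 6 is optimal.

6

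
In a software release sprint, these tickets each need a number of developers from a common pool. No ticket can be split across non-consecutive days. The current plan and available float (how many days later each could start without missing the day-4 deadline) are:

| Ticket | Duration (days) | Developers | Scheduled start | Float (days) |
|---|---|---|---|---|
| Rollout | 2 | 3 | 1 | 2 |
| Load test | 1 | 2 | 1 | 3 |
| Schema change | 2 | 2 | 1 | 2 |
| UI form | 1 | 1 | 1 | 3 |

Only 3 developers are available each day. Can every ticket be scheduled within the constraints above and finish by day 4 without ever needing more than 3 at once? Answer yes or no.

Total developer-days = 13; over 4 days the average is 13/4 > 3, so some day must exceed 3.

no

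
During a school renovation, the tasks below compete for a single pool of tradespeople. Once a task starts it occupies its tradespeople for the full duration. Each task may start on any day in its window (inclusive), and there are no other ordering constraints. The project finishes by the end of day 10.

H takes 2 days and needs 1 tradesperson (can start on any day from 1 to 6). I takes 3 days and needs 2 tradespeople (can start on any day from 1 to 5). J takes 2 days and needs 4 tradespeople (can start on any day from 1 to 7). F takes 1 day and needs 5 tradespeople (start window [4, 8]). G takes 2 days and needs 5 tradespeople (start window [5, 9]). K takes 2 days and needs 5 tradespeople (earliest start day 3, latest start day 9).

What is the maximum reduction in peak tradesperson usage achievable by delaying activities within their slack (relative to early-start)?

5

Early-start peak: d1:7  d2:7  d3:7  d4:10  d5:5  d6:5  d7:0  d8:0  d9:0  d10:0 ⇒ 10.
Leveled (H@1, I@1, J@4, F@6, G@7, K@9): d1:3  d2:3  d3:2  d4:4  d5:4  d6:5  d7:5  d8:5  d9:5  d10:5 ⇒ 5.
Reduction 10 − 5 = 5.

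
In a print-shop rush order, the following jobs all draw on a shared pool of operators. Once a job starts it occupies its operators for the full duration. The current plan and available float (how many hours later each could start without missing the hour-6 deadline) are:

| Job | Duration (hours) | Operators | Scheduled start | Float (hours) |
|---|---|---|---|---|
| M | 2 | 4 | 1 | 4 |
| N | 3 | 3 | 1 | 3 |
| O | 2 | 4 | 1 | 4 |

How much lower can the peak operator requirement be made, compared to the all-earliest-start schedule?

Early-start peak: h1:11  h2:11  h3:3  h4:0  h5:0  h6:0 ⇒ 11.
Leveled (M@1, N@1, O@3): h1:7  h2:7  h3:7  h4:4  h5:0  h6:0 ⇒ 7.
Reduction 11 − 7 = 4.

4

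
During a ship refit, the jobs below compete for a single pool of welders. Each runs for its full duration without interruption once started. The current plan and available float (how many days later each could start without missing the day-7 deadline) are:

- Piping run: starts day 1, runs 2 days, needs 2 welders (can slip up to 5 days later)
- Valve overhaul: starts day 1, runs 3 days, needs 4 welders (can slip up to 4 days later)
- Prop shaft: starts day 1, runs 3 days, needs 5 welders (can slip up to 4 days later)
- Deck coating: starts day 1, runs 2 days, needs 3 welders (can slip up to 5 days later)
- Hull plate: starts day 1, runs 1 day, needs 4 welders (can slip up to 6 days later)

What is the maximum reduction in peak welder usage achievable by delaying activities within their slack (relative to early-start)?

Early-start peak: d1:18  d2:14  d3:9  d4:0  d5:0  d6:0  d7:0 ⇒ 18.
Leveled (Piping run@1, Valve overhaul@1, Prop shaft@5, Deck coating@3, Hull plate@4): d1:6  d2:6  d3:7  d4:7  d5:5  d6:5  d7:5 ⇒ 7.
Reduction 18 − 7 = 11.

11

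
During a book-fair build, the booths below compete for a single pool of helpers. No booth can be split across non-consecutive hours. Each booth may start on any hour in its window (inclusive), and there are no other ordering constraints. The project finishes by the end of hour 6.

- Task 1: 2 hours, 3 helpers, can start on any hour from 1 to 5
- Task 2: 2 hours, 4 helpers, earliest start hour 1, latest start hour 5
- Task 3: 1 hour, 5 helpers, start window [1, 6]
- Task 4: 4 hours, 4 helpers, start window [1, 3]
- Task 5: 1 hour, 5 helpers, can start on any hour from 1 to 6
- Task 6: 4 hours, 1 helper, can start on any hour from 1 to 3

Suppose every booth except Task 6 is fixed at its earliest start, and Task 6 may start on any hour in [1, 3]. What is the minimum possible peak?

21

Task 6@1: h1:22  h2:12  h3:5  h4:5  h5:0  h6:0 → peak 22
Task 6@2: h1:21  h2:12  h3:5  h4:5  h5:1  h6:0 → peak 21
Task 6@3: h1:21  h2:11  h3:5  h4:5  h5:1  h6:1 → peak 21
Best is Task 6@2, peak 21.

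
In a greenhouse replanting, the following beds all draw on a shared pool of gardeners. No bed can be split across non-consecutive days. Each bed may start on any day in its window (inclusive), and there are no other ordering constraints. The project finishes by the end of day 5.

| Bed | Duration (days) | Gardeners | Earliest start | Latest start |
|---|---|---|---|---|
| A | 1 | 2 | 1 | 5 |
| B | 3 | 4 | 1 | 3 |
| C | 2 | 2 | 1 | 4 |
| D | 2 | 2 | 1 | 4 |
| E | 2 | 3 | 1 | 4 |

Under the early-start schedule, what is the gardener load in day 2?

11

At early start, day 2 has: B, C, D, E.
Demand: 4 + 2 + 2 + 3 = 11.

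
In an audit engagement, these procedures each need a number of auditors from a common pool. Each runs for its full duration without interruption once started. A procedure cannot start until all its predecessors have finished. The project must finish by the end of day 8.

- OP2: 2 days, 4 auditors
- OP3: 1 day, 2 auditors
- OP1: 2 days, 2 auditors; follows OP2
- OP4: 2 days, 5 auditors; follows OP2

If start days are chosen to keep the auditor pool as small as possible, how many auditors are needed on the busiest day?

5

Early-start (OP2@1, OP3@1, OP1@3, OP4@3) gives peak 7: d1:6  d2:4  d3:7  d4:7  d5:0  d6:0  d7:0  d8:0.
Shift OP3→3, OP4→5.
Schedule OP2@1, OP3@3, OP1@3, OP4@5: d1:4  d2:4  d3:4  d4:2  d5:5  d6:5  d7:0  d8:0 — peak 5.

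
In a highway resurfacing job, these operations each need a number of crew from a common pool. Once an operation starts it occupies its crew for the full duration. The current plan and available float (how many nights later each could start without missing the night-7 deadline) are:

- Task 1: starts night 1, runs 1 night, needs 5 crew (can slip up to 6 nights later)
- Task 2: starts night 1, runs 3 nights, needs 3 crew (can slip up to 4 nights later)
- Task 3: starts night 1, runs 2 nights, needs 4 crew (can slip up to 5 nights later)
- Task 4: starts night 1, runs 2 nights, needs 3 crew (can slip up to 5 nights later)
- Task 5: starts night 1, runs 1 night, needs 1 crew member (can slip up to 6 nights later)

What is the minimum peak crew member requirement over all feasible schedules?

Early-start (Task 1@1, Task 2@1, Task 3@1, Task 4@1, Task 5@1) gives peak 16: n1:16  n2:10  n3:3  n4:0  n5:0  n6:0  n7:0.
Shift Task 2→2, Task 3→5, Task 4→2.
Schedule Task 1@1, Task 2@2, Task 3@5, Task 4@2, Task 5@1: n1:6  n2:6  n3:6  n4:3  n5:4  n6:4  n7:0 — peak 6.

6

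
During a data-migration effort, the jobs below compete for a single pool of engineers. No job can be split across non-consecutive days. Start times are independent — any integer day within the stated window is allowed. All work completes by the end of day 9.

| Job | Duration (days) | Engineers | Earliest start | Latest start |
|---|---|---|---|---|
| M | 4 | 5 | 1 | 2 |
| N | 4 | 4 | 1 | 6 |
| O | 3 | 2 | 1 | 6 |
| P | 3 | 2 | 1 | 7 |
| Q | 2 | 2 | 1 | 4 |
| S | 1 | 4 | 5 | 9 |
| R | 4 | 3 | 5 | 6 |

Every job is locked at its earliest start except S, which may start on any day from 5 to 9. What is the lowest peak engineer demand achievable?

15

S@5: d1:15  d2:15  d3:13  d4:9  d5:7  d6:3  d7:3  d8:3  d9:0 → peak 15
S@6: d1:15  d2:15  d3:13  d4:9  d5:3  d6:7  d7:3  d8:3  d9:0 → peak 15
S@7: d1:15  d2:15  d3:13  d4:9  d5:3  d6:3  d7:7  d8:3  d9:0 → peak 15
S@8: d1:15  d2:15  d3:13  d4:9  d5:3  d6:3  d7:3  d8:7  d9:0 → peak 15
S@9: d1:15  d2:15  d3:13  d4:9  d5:3  d6:3  d7:3  d8:3  d9:4 → peak 15
Best is S@5, peak 15.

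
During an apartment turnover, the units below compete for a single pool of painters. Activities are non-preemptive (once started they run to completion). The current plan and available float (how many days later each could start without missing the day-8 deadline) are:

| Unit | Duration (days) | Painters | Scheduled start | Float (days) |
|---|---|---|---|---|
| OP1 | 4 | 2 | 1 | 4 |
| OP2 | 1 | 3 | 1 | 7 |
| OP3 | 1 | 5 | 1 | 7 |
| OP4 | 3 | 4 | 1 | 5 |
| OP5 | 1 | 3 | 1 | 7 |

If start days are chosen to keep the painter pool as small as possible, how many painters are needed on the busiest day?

Early-start (OP1@1, OP2@1, OP3@1, OP4@1, OP5@1) gives peak 17: d1:17  d2:6  d3:6  d4:2  d5:0  d6:0  d7:0  d8:0.
Shift OP3→5, OP4→6, OP5→2.
Schedule OP1@1, OP2@1, OP3@5, OP4@6, OP5@2: d1:5  d2:5  d3:2  d4:2  d5:5  d6:4  d7:4  d8:4 — peak 5.

5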